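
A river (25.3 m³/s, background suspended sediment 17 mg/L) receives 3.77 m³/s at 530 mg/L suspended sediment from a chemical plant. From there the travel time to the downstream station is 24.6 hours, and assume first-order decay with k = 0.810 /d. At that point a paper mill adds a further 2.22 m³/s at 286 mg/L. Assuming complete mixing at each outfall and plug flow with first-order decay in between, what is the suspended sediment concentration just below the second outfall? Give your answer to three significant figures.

Mixed concentration C = ΣQC/ΣQ = (25.30·17.00 + 3.770·530.0) / 29.07 = 2428/29.07 = 83.53 mg/L; combined flow 29.07 m³/s.
Decay over the reach: 83.53·exp(−kt) = 83.53·0.4359 = 36.41 mg/L.
Second outfall: C = (29.07·36.41 + 2.220·286.0)/31.29 = 54.12 mg/L.

54.1 mg/L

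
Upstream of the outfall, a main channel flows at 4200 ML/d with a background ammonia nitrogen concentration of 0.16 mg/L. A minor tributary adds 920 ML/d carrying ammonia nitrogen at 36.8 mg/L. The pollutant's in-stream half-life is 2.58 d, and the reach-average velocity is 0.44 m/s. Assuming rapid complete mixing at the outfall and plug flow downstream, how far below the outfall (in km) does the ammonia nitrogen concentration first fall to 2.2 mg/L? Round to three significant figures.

159 km

Mass balance: C = (4200·0.1600 + 920.0·36.80) / 5120 = 34530/5120 = 6.744 mg/L.
Half-life 2.58 d → k = ln 2 / 2.58 = 0.2687 d⁻¹.
Set 6.744·exp(−k·t) = 2.2 → t = ln(6.744/2.2)/k = 360200 s = 100.1 h.
Distance = v·t = 0.44·360200 = 158500 m = 158.5 km.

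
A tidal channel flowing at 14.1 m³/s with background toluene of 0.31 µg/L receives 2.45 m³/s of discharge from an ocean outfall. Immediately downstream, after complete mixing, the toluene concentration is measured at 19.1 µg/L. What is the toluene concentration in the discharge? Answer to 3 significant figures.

Mass balance: 14.10·0.3100 + 2.450·Cₑ = 16.55·19.10
→ Cₑ = (16.55·19.10 − 14.10·0.3100) / 2.450 = 127.2 µg/L.

127 µg/L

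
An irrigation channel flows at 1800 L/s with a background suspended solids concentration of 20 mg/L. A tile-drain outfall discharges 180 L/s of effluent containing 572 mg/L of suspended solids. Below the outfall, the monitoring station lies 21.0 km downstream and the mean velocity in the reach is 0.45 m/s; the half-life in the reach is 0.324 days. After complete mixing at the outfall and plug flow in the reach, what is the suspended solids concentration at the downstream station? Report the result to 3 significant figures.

22.1 mg/L

After mixing, C = (1800·20.00 + 180.0·572.0) / 1980 = 139000/1980 = 70.18 mg/L.
Travel time t = 21.0·1000 / 0.45 = 46670 s = 12.96 h.
Half-life 0.324 d → k = ln 2 / 0.324 = 2.139 d⁻¹.
First-order decay: C = 70.18·exp(−k·t) = 70.18·0.3149 = 22.10 mg/L.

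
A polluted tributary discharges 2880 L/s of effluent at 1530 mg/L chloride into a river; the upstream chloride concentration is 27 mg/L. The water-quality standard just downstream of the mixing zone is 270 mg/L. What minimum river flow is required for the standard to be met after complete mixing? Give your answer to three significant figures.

Set C_mix = 270: (Q·27.00 + 2880·1530) / (Q + 2880) = 270
→ Q = 2880·(1530 − 270)/(270 − 27.00) = 14930 L/s.

14900 L/s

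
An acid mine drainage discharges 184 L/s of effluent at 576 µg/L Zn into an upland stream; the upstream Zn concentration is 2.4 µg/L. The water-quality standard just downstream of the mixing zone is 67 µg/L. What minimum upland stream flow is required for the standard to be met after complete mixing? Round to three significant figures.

Set C_mix = 67: (Q·2.400 + 184.0·576.0) / (Q + 184.0) = 67
→ Q = 184.0·(576.0 − 67)/(67 − 2.400) = 1450 L/s.

1450 L/s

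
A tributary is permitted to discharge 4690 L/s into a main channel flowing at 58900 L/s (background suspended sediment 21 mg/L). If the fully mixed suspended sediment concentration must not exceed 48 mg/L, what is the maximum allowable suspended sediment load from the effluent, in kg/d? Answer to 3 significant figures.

157000 kg/d

Mass balance at the limit: 58900·21.00 + 4690·Cₑ = 63590·48 → Cₑ = 387.1 mg/L.
4690 L/s = 4.690 m³/s. Load = 4.690 m³/s × 387.1 g/m³ × 86 400 s/d = 156900 kg/d.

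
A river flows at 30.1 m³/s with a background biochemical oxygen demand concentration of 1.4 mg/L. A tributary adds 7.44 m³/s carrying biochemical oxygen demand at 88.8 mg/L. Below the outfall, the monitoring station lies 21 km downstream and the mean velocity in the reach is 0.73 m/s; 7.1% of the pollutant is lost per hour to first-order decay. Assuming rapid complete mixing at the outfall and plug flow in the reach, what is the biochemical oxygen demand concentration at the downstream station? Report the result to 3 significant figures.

Mixed concentration C = ΣQC/ΣQ = (30.10·1.400 + 7.440·88.80) / 37.54 = 702.8/37.54 = 18.72 mg/L.
Travel time t = 21·1000 / 0.73 = 28770 s = 7.991 h.
7.1%/h lost → k = −ln(1 − 0.071) = 0.07365 h⁻¹.
Decay over the reach: 18.72·exp(−kt) = 18.72·0.5552 = 10.39 mg/L.

10.4 mg/L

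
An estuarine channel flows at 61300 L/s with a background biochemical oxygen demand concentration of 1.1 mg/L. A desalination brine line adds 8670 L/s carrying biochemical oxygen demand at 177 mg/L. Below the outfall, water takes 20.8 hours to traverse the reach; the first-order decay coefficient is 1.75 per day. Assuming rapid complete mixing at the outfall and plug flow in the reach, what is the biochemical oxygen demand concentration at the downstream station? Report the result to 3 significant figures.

After mixing, C = (61300·1.100 + 8670·177.0) / 69970 = 1602000/69970 = 22.90 mg/L.
Decay over the reach: 22.90·exp(−kt) = 22.90·0.2194 = 5.024 mg/L.

5.02 mg/L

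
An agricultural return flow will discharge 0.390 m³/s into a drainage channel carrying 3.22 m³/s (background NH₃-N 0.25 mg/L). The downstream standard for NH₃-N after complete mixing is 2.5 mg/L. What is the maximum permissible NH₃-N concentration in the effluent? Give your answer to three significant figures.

21.1 mg/L

At the limit, (Qr·Cr + Qe·Cₑ)/(Qr + Qe) = 2.5:
Cₑ = (3.610·2.5 − 3.220·0.2500) / 0.3900 = 21.08 mg/L.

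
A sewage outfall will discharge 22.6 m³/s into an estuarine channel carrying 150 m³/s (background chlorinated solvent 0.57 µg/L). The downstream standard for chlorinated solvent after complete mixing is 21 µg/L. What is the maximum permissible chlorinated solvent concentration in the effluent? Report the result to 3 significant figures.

At the limit, (Qr·Cr + Qe·Cₑ)/(Qr + Qe) = 21:
Cₑ = (172.6·21 − 150.0·0.5700) / 22.60 = 156.6 µg/L.

157 µg/L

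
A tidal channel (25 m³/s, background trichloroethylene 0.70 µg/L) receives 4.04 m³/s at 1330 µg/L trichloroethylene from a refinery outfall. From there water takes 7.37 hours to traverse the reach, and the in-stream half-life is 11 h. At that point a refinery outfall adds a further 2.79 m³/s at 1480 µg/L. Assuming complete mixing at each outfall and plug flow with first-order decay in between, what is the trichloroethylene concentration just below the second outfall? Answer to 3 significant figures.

236 µg/L

Flow-weighted average: C = (25.00·0.7000 + 4.040·1330) / 29.04 = 5391/29.04 = 185.6 µg/L; combined flow 29.04 m³/s.
Half-life 11 h → k = ln 2 / 11 = 0.06301 h⁻¹ = 1.512 d⁻¹.
After decay, C = 185.6 × e^(−kt) = 185.6 × 0.6285 = 116.7 µg/L.
At the second outfall, C = (29.04·116.7 + 2.790·1480) / (29.04 + 2.790) = 236.2 µg/L.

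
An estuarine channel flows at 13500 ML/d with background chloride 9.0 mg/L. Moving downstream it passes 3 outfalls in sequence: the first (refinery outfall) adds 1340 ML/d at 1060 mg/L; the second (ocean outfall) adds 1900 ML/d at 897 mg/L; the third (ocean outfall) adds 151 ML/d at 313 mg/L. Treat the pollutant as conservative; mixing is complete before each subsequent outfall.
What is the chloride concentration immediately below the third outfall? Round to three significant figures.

After outfall 1: Q = 13500 + 1340 = 14840 ML/d; C = (13500·9.000 + 1340·1060)/14840 = 103.9 mg/L.
After outfall 2: Q = 14840 + 1900 = 16740 ML/d; C = (14840·103.9 + 1900·897.0)/16740 = 193.9 mg/L.
After outfall 3: Q = 16740 + 151.0 = 16890 ML/d; C = (16740·193.9 + 151.0·313.0)/16890 = 195.0 mg/L.

195 mg/L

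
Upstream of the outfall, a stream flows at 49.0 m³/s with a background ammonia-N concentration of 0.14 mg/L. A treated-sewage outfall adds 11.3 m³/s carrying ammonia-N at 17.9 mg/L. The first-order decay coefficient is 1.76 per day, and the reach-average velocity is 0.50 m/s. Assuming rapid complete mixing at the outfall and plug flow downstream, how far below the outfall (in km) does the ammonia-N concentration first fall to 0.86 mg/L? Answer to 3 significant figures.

34.2 km

Conservation of mass: C = (49.00·0.1400 + 11.30·17.90) / 60.30 = 209.1/60.30 = 3.468 mg/L.
Set 3.468·exp(−k·t) = 0.86 → t = ln(3.468/0.86)/k = 68450 s = 19.02 h.
Distance = v·t = 0.50·68450 = 34230 m = 34.23 km.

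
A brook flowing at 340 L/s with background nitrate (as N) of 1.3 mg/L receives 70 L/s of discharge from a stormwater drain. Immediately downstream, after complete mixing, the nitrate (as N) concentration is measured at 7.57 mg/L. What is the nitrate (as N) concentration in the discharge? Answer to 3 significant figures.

Mass balance: 340.0·1.300 + 70.00·Cₑ = 410.0·7.570
→ Cₑ = (410.0·7.570 − 340.0·1.300) / 70.00 = 38.02 mg/L.

38.0 mg/L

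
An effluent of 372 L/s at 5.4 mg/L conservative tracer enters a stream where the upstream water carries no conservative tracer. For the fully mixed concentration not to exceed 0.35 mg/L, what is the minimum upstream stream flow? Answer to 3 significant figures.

Set C_mix = 0.35: (Q·0 + 372.0·5.400) / (Q + 372.0) = 0.35
→ Q = 372.0·(5.400 − 0.35)/(0.35 − 0) = 5367 L/s.

5370 L/s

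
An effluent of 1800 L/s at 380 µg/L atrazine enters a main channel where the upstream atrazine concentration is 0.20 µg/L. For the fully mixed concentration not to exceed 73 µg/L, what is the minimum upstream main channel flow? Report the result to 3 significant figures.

Set C_mix = 73: (Q·0.2000 + 1800·380.0) / (Q + 1800) = 73
→ Q = 1800·(380.0 − 73)/(73 − 0.2000) = 7591 L/s.

7590 L/s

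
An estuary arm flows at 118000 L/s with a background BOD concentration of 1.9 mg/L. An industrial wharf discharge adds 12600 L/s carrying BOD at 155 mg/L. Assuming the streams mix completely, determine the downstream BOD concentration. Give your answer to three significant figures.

Flow-weighted average: C = (118000·1.900 + 12600·155.0) / 130600 = 2177000/130600 = 16.67 mg/L.

16.7 mg/L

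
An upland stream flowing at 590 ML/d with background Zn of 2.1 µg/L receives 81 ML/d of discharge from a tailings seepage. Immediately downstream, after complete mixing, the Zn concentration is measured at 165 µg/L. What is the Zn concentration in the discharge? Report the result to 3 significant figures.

1350 µg/L

Mass balance: 590.0·2.100 + 81.00·Cₑ = 671.0·165.0
→ Cₑ = (671.0·165.0 − 590.0·2.100) / 81.00 = 1352 µg/L.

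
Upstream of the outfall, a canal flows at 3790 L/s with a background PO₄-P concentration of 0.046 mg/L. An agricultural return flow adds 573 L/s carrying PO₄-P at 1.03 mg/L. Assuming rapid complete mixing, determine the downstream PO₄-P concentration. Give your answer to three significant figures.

Mass balance: C = (3790·0.04600 + 573.0·1.030) / 4363 = 764.5/4363 = 0.1752 mg/L.

0.175 mg/L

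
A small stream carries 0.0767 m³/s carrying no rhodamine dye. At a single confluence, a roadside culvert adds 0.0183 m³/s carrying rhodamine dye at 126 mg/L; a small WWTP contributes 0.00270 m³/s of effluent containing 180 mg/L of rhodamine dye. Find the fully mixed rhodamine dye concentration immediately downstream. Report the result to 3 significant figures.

28.6 mg/L

After mixing, C = (0.07670·0 + 0.01830·126.0 + 0.002700·180.0) / 0.09770 = 2.792/0.09770 = 28.58 mg/L.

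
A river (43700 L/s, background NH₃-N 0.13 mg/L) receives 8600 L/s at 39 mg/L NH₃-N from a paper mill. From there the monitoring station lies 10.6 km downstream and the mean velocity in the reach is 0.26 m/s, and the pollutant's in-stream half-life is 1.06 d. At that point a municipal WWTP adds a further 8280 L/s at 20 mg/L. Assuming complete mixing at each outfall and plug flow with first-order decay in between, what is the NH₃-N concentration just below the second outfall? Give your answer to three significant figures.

6.87 mg/L

After mixing, C = (43700·0.1300 + 8600·39.00) / 52300 = 341100/52300 = 6.522 mg/L; combined flow 52300 L/s.
Travel time t = 10.6·1000 / 0.26 = 40770 s = 11.32 h.
Half-life 1.06 d → k = ln 2 / 1.06 = 0.6539 d⁻¹.
Applying C = C₀e^(−kt): 6.522 × 0.7345 = 4.790 mg/L.
Second outfall: C = (52300·4.790 + 8280·20.00)/60580 = 6.869 mg/L.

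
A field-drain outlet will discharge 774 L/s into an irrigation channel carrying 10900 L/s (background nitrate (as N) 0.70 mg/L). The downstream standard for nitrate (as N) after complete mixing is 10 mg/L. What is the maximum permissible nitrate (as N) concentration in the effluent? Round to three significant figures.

At the limit, (Qr·Cr + Qe·Cₑ)/(Qr + Qe) = 10:
Cₑ = (11670·10 − 10900·0.7000) / 774.0 = 141.0 mg/L.

141 mg/L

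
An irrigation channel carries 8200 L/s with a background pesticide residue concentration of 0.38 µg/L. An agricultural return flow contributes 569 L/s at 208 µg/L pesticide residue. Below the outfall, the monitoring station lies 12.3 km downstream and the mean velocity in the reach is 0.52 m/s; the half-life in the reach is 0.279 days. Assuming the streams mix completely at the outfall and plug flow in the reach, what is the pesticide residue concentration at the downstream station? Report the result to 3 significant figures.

Conservation of mass: C = (8200·0.3800 + 569.0·208.0) / 8769 = 121500/8769 = 13.85 µg/L.
Travel time t = 12.3·1000 / 0.52 = 23650 s = 6.571 h.
Half-life 0.279 d → k = ln 2 / 0.279 = 2.484 d⁻¹.
First-order decay: C = 13.85·exp(−k·t) = 13.85·0.5065 = 7.017 µg/L.

7.02 µg/L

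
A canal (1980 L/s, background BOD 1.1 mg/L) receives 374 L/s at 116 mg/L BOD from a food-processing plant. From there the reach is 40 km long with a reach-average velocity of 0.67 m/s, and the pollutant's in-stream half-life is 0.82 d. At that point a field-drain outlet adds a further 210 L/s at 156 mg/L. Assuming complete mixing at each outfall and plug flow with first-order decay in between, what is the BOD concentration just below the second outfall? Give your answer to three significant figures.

22.7 mg/L

Flow-weighted average: C = (1980·1.100 + 374.0·116.0) / 2354 = 45560/2354 = 19.36 mg/L; combined flow 2354 L/s.
Travel time t = 40·1000 / 0.67 = 59700 s = 16.58 h.
Half-life 0.82 d → k = ln 2 / 0.82 = 0.8453 d⁻¹.
First-order decay: C = 19.36·exp(−k·t) = 19.36·0.5576 = 10.79 mg/L.
Second outfall: C = (2354·10.79 + 210.0·156.0)/2564 = 22.69 mg/L.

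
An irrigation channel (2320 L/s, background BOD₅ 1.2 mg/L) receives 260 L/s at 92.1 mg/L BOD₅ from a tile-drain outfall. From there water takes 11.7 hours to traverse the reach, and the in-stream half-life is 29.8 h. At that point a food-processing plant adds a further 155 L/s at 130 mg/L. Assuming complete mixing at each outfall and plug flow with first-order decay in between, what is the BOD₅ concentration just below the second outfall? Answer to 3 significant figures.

Conservation of mass: C = (2320·1.200 + 260.0·92.10) / 2580 = 26730/2580 = 10.36 mg/L; combined flow 2580 L/s.
Half-life 29.8 h → k = ln 2 / 29.8 = 0.02326 h⁻¹ = 0.5582 d⁻¹.
Applying C = C₀e^(−kt): 10.36 × 0.7617 = 7.892 mg/L.
At the second outfall, C = (2580·7.892 + 155.0·130.0) / (2580 + 155.0) = 14.81 mg/L.

14.8 mg/L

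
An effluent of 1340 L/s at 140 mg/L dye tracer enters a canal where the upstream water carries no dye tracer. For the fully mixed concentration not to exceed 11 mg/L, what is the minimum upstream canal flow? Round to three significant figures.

Set C_mix = 11: (Q·0 + 1340·140.0) / (Q + 1340) = 11
→ Q = 1340·(140.0 − 11)/(11 − 0) = 15710 L/s.

15700 L/s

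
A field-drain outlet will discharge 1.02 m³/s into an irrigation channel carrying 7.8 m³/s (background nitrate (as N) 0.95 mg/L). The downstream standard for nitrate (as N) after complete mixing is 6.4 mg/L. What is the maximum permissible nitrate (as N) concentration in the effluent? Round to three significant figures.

At the limit, (Qr·Cr + Qe·Cₑ)/(Qr + Qe) = 6.4:
Cₑ = (8.820·6.4 − 7.800·0.9500) / 1.020 = 48.08 mg/L.

48.1 mg/L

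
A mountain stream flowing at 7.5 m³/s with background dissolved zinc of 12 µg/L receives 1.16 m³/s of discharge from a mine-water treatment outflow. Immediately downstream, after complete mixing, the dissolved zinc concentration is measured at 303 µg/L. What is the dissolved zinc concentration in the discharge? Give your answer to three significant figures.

Mass balance: 7.500·12.00 + 1.160·Cₑ = 8.660·303.0
→ Cₑ = (8.660·303.0 − 7.500·12.00) / 1.160 = 2184 µg/L.

2180 µg/L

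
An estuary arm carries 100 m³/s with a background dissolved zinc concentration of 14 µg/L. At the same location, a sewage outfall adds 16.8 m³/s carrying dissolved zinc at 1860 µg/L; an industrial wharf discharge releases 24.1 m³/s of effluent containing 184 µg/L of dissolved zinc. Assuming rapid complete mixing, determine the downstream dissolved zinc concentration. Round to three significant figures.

Mass balance: C = (100.0·14.00 + 16.80·1860 + 24.10·184.0) / 140.9 = 37080/140.9 = 263.2 µg/L.

263 µg/L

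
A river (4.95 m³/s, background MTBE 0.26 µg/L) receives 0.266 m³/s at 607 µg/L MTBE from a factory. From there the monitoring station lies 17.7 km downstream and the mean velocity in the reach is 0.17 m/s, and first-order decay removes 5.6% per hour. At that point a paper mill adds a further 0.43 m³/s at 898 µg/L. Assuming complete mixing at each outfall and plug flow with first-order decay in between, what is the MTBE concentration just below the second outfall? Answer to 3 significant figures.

Conservation of mass: C = (4.950·0.2600 + 0.2660·607.0) / 5.216 = 162.7/5.216 = 31.20 µg/L; combined flow 5.216 m³/s.
Travel time t = 17.7·1000 / 0.17 = 104100 s = 28.92 h.
5.6%/h lost → k = −ln(1 − 0.056) = 0.05763 h⁻¹.
Applying C = C₀e^(−kt): 31.20 × 0.1889 = 5.893 µg/L.
Second outfall: C = (5.216·5.893 + 0.4300·898.0)/5.646 = 73.84 µg/L.

73.8 µg/L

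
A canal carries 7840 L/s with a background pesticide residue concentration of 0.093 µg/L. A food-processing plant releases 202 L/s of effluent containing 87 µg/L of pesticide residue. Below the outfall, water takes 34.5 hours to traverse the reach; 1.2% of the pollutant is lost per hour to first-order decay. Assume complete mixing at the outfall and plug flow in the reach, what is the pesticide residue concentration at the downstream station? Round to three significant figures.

Mixed concentration C = ΣQC/ΣQ = (7840·0.09300 + 202.0·87.00) / 8042 = 18300/8042 = 2.276 µg/L.
1.2%/h lost → k = −ln(1 − 0.012) = 0.01207 h⁻¹.
First-order decay: C = 2.276·exp(−k·t) = 2.276·0.6593 = 1.501 µg/L.

1.50 µg/L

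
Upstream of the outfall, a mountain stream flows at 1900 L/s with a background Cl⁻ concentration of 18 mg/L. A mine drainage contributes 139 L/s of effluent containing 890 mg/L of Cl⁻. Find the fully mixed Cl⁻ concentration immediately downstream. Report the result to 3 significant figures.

77.4 mg/L

Conservation of mass: C = (1900·18.00 + 139.0·890.0) / 2039 = 157900/2039 = 77.44 mg/L.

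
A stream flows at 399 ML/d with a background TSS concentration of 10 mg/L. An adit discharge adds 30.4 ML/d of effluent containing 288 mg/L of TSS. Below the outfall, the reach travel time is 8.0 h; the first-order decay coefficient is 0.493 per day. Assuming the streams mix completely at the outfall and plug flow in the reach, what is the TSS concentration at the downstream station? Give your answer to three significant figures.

Conservation of mass: C = (399.0·10.00 + 30.40·288.0) / 429.4 = 12750/429.4 = 29.68 mg/L.
First-order decay: C = 29.68·exp(−k·t) = 29.68·0.8485 = 25.18 mg/L.

25.2 mg/L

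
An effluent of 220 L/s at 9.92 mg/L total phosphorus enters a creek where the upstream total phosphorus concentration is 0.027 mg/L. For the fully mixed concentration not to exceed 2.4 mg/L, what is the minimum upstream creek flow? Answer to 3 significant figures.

697 L/s

Set C_mix = 2.4: (Q·0.02700 + 220.0·9.920) / (Q + 220.0) = 2.4
→ Q = 220.0·(9.920 − 2.4)/(2.4 − 0.02700) = 697.2 L/s.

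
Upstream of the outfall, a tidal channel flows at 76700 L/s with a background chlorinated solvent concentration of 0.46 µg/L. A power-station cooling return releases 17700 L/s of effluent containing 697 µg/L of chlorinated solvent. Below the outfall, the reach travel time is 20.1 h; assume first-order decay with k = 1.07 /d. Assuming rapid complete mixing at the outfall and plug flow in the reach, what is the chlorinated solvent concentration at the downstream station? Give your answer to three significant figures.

Mixed concentration C = ΣQC/ΣQ = (76700·0.4600 + 17700·697.0) / 94400 = 12370000/94400 = 131.1 µg/L.
Applying C = C₀e^(−kt): 131.1 × 0.4081 = 53.49 µg/L.

53.5 µg/L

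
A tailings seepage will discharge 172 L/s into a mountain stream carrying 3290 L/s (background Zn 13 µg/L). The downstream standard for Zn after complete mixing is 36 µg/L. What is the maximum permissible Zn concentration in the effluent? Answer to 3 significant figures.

At the limit, (Qr·Cr + Qe·Cₑ)/(Qr + Qe) = 36:
Cₑ = (3462·36 − 3290·13.00) / 172.0 = 475.9 µg/L.

476 µg/L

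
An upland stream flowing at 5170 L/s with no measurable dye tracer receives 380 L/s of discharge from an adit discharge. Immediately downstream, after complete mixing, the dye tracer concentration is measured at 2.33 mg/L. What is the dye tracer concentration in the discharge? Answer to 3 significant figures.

Mass balance: 5170·0 + 380.0·Cₑ = 5550·2.330
→ Cₑ = (5550·2.330 − 5170·0) / 380.0 = 34.03 mg/L.

34.0 mg/L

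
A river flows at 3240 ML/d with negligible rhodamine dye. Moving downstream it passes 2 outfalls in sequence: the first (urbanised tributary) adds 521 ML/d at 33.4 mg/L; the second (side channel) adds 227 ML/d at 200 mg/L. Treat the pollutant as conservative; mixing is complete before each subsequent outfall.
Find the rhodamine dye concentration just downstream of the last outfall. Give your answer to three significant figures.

15.7 mg/L

Outfall 1: combined Q = 3761 ML/d; C = (3240·0 + 521.0·33.40)/3761 = 4.627 mg/L.
Outfall 2: combined Q = 3988 ML/d; C = (3761·4.627 + 227.0·200.0)/3988 = 15.75 mg/L.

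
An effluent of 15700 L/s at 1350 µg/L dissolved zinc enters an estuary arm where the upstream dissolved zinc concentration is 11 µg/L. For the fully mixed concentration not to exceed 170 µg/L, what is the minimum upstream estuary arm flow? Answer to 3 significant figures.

Set C_mix = 170: (Q·11.00 + 15700·1350) / (Q + 15700) = 170
→ Q = 15700·(1350 − 170)/(170 − 11.00) = 116500 L/s.

117000 L/s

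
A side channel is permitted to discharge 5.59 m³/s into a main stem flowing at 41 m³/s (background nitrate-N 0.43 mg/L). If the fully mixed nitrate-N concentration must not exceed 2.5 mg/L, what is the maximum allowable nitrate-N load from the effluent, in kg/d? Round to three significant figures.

Mass balance at the limit: 41.00·0.4300 + 5.590·Cₑ = 46.59·2.5 → Cₑ = 17.68 mg/L.
Load = 5.590 m³/s × 17.68 g/m³ × 86 400 s/d = 8540 kg/d.

8540 kg/d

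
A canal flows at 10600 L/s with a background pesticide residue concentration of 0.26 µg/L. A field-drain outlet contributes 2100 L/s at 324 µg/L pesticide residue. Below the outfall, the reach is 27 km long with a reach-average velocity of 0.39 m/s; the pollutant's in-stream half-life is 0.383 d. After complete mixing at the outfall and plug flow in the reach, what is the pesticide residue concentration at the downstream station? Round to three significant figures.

Flow-weighted average: C = (10600·0.2600 + 2100·324.0) / 12700 = 683200/12700 = 53.79 µg/L.
Travel time t = 27·1000 / 0.39 = 69230 s = 19.23 h.
Half-life 0.383 d → k = ln 2 / 0.383 = 1.810 d⁻¹.
After decay, C = 53.79 × e^(−kt) = 53.79 × 0.2345 = 12.62 µg/L.

12.6 µg/L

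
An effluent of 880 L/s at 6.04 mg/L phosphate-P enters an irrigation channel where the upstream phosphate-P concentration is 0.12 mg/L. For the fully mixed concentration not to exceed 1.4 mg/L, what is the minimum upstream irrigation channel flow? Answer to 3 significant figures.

Set C_mix = 1.4: (Q·0.1200 + 880.0·6.040) / (Q + 880.0) = 1.4
→ Q = 880.0·(6.040 − 1.4)/(1.4 − 0.1200) = 3190 L/s.

3190 L/s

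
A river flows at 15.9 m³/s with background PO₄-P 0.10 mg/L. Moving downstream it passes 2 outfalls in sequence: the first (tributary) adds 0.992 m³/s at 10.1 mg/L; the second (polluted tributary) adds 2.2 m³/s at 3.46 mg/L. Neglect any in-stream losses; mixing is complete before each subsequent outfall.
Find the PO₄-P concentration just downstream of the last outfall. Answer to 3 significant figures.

1.01 mg/L

Outfall 1: combined Q = 16.89 m³/s; C = (15.90·0.1000 + 0.9920·10.10)/16.89 = 0.6873 mg/L.
Outfall 2: combined Q = 19.09 m³/s; C = (16.89·0.6873 + 2.200·3.460)/19.09 = 1.007 mg/L.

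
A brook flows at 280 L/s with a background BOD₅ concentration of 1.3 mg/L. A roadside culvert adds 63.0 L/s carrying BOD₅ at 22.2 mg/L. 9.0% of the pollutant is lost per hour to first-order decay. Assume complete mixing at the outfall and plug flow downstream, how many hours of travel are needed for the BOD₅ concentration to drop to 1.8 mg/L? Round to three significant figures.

Conservation of mass: C = (280.0·1.300 + 63.00·22.20) / 343.0 = 1763/343.0 = 5.139 mg/L.
9.0%/h lost → k = −ln(1 − 0.09) = 0.09431 h⁻¹.
5.139·exp(−k·t) = 1.8 → t = ln(5.139/1.8)/k = 40040 s = 11.12 h.

11.1 h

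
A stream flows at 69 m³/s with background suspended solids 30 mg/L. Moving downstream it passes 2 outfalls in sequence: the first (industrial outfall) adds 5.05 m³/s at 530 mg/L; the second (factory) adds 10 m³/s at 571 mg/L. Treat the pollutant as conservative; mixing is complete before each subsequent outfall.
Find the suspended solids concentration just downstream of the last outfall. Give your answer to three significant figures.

124 mg/L

Outfall 1: combined Q = 74.05 m³/s; C = (69.00·30.00 + 5.050·530.0)/74.05 = 64.10 mg/L.
Outfall 2: combined Q = 84.05 m³/s; C = (74.05·64.10 + 10.00·571.0)/84.05 = 124.4 mg/L.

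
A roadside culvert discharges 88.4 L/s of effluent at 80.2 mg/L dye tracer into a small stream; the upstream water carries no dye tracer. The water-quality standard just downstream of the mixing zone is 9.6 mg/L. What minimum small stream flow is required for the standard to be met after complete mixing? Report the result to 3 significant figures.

650 L/s

Set C_mix = 9.6: (Q·0 + 88.40·80.20) / (Q + 88.40) = 9.6
→ Q = 88.40·(80.20 − 9.6)/(9.6 − 0) = 650.1 L/s.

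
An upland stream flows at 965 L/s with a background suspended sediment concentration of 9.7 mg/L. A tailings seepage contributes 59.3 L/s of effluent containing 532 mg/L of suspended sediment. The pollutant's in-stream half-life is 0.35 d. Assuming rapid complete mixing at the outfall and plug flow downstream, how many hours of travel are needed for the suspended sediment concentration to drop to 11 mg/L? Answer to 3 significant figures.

After mixing, C = (965.0·9.700 + 59.30·532.0) / 1024 = 40910/1024 = 39.94 mg/L.
Half-life 0.35 d → k = ln 2 / 0.35 = 1.980 d⁻¹.
39.94·exp(−k·t) = 11 → t = ln(39.94/11)/k = 56250 s = 15.63 h.

15.6 h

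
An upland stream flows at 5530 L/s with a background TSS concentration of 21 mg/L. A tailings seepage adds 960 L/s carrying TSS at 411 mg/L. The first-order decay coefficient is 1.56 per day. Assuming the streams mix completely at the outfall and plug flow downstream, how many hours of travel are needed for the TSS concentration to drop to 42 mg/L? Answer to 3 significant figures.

9.66 h

Flow-weighted average: C = (5530·21.00 + 960.0·411.0) / 6490 = 510700/6490 = 78.69 mg/L.
78.69·exp(−k·t) = 42 → t = ln(78.69/42)/k = 34770 s = 9.659 h.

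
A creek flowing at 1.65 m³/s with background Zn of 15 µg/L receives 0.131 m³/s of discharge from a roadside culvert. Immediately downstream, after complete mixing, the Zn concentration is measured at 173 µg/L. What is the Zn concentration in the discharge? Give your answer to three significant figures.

Mass balance: 1.650·15.00 + 0.1310·Cₑ = 1.781·173.0
→ Cₑ = (1.781·173.0 − 1.650·15.00) / 0.1310 = 2163 µg/L.

2160 µg/L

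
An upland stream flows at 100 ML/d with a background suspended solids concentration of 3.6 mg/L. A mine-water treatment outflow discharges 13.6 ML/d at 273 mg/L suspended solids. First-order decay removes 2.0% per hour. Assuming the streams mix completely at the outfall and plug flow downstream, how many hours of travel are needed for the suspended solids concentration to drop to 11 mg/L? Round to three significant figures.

58.5 h

Conservation of mass: C = (100.0·3.600 + 13.60·273.0) / 113.6 = 4073/113.6 = 35.85 mg/L.
2.0%/h lost → k = −ln(1 − 0.02) = 0.02020 h⁻¹.
35.85·exp(−k·t) = 11 → t = ln(35.85/11)/k = 210500 s = 58.48 h.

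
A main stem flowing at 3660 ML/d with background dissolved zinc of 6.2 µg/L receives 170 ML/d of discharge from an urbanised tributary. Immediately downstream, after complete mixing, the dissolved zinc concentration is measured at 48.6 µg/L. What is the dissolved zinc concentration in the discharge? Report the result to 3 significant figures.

961 µg/L

Mass balance: 3660·6.200 + 170.0·Cₑ = 3830·48.60
→ Cₑ = (3830·48.60 − 3660·6.200) / 170.0 = 961.4 µg/L.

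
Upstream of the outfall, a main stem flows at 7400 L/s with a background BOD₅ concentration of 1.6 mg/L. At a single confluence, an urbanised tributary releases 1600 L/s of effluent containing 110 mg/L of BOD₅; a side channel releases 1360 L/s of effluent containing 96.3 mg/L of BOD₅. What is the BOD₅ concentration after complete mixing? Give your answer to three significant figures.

30.8 mg/L

After mixing, C = (7400·1.600 + 1600·110.0 + 1360·96.30) / 10360 = 318800/10360 = 30.77 mg/L.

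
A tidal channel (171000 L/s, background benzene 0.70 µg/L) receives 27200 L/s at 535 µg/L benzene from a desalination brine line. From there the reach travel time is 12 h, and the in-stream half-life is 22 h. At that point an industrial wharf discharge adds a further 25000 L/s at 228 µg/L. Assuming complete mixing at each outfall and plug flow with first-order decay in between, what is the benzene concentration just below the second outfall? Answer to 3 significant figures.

70.6 µg/L

Flow-weighted average: C = (171000·0.7000 + 27200·535.0) / 198200 = 14670000/198200 = 74.02 µg/L; combined flow 198200 L/s.
Half-life 22 h → k = ln 2 / 22 = 0.03151 h⁻¹ = 0.7562 d⁻¹.
Decay over the reach: 74.02·exp(−kt) = 74.02·0.6852 = 50.72 µg/L.
At the second outfall, C = (198200·50.72 + 25000·228.0) / (198200 + 25000) = 70.58 µg/L.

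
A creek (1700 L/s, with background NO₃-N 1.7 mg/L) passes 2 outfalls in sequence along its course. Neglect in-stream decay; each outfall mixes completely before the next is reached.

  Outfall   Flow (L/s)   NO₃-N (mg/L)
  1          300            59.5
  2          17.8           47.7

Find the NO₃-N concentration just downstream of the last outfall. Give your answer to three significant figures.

Below outfall 1: Q → 2000 L/s, C = (1700·1.700 + 300.0·59.50)/2000 = 10.37 mg/L.
Below outfall 2: Q → 2018 L/s, C = (2000·10.37 + 17.80·47.70)/2018 = 10.70 mg/L.

10.7 mg/L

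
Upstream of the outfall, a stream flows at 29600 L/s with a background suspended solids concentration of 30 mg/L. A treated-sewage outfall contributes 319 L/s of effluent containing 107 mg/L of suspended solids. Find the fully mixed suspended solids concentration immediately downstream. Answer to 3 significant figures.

30.8 mg/L

Flow-weighted average: C = (29600·30.00 + 319.0·107.0) / 29920 = 922100/29920 = 30.82 mg/L.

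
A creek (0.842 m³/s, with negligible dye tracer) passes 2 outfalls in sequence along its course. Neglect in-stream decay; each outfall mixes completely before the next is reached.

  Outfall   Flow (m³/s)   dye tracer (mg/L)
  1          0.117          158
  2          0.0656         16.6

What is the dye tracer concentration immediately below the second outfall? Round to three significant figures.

After outfall 1: Q = 0.8420 + 0.1170 = 0.9590 m³/s; C = (0.8420·0 + 0.1170·158.0)/0.9590 = 19.28 mg/L.
After outfall 2: Q = 0.9590 + 0.06560 = 1.025 m³/s; C = (0.9590·19.28 + 0.06560·16.60)/1.025 = 19.10 mg/L.

19.1 mg/L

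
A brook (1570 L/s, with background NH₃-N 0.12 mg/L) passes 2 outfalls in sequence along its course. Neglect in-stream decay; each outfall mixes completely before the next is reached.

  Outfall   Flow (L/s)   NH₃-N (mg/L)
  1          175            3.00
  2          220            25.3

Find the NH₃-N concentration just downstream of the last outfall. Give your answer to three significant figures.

3.20 mg/L

After outfall 1: Q = 1570 + 175.0 = 1745 L/s; C = (1570·0.1200 + 175.0·3.000)/1745 = 0.4088 mg/L.
After outfall 2: Q = 1745 + 220.0 = 1965 L/s; C = (1745·0.4088 + 220.0·25.30)/1965 = 3.196 mg/L.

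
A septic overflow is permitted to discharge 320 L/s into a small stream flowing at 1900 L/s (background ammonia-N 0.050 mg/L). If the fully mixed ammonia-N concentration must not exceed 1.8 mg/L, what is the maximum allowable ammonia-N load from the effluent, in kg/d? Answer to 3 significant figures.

Mass balance at the limit: 1900·0.05000 + 320.0·Cₑ = 2220·1.8 → Cₑ = 12.19 mg/L.
320.0 L/s = 0.3200 m³/s. Load = 0.3200 m³/s × 12.19 g/m³ × 86 400 s/d = 337.0 kg/d.

337 kg/d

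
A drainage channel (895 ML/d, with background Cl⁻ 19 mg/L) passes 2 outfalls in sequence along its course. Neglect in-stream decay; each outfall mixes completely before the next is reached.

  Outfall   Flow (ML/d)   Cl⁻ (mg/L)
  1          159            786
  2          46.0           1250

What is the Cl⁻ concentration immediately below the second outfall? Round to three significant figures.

181 mg/L

After outfall 1: Q = 895.0 + 159.0 = 1054 ML/d; C = (895.0·19.00 + 159.0·786.0)/1054 = 134.7 mg/L.
After outfall 2: Q = 1054 + 46.00 = 1100 ML/d; C = (1054·134.7 + 46.00·1250)/1100 = 181.3 mg/L.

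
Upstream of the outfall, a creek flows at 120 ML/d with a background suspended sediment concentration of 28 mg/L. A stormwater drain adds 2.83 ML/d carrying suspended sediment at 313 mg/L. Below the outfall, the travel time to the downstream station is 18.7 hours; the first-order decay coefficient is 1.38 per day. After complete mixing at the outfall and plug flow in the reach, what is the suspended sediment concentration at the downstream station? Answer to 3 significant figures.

11.8 mg/L

Mixed concentration C = ΣQC/ΣQ = (120.0·28.00 + 2.830·313.0) / 122.8 = 4246/122.8 = 34.57 mg/L.
Decay over the reach: 34.57·exp(−kt) = 34.57·0.3412 = 11.79 mg/L.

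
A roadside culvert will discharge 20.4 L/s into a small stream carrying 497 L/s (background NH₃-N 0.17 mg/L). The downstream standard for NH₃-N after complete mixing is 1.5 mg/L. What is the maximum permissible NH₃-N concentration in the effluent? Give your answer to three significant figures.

33.9 mg/L

At the limit, (Qr·Cr + Qe·Cₑ)/(Qr + Qe) = 1.5:
Cₑ = (517.4·1.5 − 497.0·0.1700) / 20.40 = 33.90 mg/L.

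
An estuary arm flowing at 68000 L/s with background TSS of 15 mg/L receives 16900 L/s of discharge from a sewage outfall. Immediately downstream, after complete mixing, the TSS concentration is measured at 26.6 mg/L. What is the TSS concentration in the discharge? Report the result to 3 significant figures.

Mass balance: 68000·15.00 + 16900·Cₑ = 84900·26.60
→ Cₑ = (84900·26.60 − 68000·15.00) / 16900 = 73.27 mg/L.

73.3 mg/L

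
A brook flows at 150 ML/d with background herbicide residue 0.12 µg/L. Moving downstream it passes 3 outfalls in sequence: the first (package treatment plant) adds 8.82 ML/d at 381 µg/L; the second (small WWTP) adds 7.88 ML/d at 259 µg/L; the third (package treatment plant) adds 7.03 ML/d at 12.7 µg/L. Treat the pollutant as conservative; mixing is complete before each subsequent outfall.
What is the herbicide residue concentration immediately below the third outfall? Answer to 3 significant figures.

31.7 µg/L

Below outfall 1: Q → 158.8 ML/d, C = (150.0·0.1200 + 8.820·381.0)/158.8 = 21.27 µg/L.
Below outfall 2: Q → 166.7 ML/d, C = (158.8·21.27 + 7.880·259.0)/166.7 = 32.51 µg/L.
Below outfall 3: Q → 173.7 ML/d, C = (166.7·32.51 + 7.030·12.70)/173.7 = 31.71 µg/L.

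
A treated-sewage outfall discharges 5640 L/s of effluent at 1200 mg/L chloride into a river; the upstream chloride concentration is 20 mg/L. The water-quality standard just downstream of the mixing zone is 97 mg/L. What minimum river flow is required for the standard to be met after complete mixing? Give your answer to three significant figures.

80800 L/s

Set C_mix = 97: (Q·20.00 + 5640·1200) / (Q + 5640) = 97
→ Q = 5640·(1200 − 97)/(97 − 20.00) = 80790 L/s.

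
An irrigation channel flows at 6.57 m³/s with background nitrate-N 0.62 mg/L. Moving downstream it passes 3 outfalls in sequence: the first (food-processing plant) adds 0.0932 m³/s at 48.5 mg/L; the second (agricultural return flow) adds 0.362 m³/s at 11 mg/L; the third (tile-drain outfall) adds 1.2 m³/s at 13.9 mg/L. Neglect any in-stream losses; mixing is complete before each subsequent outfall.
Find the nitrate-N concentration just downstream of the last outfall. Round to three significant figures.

3.56 mg/L

Outfall 1: combined Q = 6.663 m³/s; C = (6.570·0.6200 + 0.09320·48.50)/6.663 = 1.290 mg/L.
Outfall 2: combined Q = 7.025 m³/s; C = (6.663·1.290 + 0.3620·11.00)/7.025 = 1.790 mg/L.
Outfall 3: combined Q = 8.225 m³/s; C = (7.025·1.790 + 1.200·13.90)/8.225 = 3.557 mg/L.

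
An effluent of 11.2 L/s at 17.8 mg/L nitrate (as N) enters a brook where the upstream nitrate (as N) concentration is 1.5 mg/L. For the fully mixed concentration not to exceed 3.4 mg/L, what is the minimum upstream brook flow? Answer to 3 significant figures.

Set C_mix = 3.4: (Q·1.500 + 11.20·17.80) / (Q + 11.20) = 3.4
→ Q = 11.20·(17.80 − 3.4)/(3.4 − 1.500) = 84.88 L/s.

84.9 L/s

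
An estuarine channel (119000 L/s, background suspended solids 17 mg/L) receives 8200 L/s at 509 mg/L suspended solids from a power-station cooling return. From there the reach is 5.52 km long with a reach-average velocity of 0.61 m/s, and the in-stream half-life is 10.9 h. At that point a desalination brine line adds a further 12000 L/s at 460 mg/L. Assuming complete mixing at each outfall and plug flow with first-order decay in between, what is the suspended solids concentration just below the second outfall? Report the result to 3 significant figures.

Conservation of mass: C = (119000·17.00 + 8200·509.0) / 127200 = 6197000/127200 = 48.72 mg/L; combined flow 127200 L/s.
Travel time t = 5.52·1000 / 0.61 = 9049 s = 2.514 h.
Half-life 10.9 h → k = ln 2 / 10.9 = 0.06359 h⁻¹ = 1.526 d⁻¹.
First-order decay: C = 48.72·exp(−k·t) = 48.72·0.8523 = 41.52 mg/L.
At the second outfall, C = (127200·41.52 + 12000·460.0) / (127200 + 12000) = 77.60 mg/L.

77.6 mg/L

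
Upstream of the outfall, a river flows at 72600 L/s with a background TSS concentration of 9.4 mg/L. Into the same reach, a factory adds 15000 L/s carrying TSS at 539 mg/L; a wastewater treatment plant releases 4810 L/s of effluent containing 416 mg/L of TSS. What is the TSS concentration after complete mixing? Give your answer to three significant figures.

117 mg/L

After mixing, C = (72600·9.400 + 15000·539.0 + 4810·416.0) / 92410 = 10770000/92410 = 116.5 mg/L.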